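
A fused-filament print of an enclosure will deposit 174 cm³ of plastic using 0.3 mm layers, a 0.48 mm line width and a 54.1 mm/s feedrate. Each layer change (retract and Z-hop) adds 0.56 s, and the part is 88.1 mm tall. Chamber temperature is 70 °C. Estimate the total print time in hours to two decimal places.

Extrusion cross-section: 0.3 × 0.48 → 0.144 mm².
Path length: 174000 mm³ / 0.144 mm² → 1208333.3 mm.
Time extruding: 1208333.3 / 54.1 → 22335.2 s.
Layer count = ceil(88.1 / 0.3) = 294.
Z-hop total = 294 × 0.56 = 164.64 s.
Total = 22335.2 + 164.64 = 22499.84 s = 6.25 hours.

6.25 hours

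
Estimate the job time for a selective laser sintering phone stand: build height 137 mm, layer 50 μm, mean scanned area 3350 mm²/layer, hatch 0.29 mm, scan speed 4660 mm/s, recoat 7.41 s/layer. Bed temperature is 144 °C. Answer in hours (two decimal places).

7.53 hours

Number of layers: 137 / 0.05 → 2740 (rounded up).
Per-layer scan distance: 3350 / 0.29 → 11551.7 mm.
Scan time per layer: 11551.7 / 4660 → 2.4789 s.
Per-layer time = 2.4789 + 7.41 = 9.8889 s.
Build time = 2740 × 9.8889 = 27095.586 s = 7.53 hours.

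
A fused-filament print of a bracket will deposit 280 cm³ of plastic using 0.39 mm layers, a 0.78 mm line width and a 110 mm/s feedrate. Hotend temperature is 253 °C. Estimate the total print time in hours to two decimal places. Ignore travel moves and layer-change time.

Bead cross-section = 0.39 × 0.78, so 0.3042 mm².
Toolpath length = 280 cm³ / 0.3042 mm² = 280000 / 0.3042 = 920447.1 mm.
Extrusion time = 920447.1 / 110, so 8367.7 s.
That's 8367.7 s → 2.32 hours.

2.32 hours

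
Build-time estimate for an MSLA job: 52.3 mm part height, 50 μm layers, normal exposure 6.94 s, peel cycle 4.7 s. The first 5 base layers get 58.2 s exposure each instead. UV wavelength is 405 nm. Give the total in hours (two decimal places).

Layers = ⌈52.3/0.05⌉ = 1046.
Burn-in layers = 5 × (58.2 + 4.7), so 314.5 s.
Normal layers = 1041 × (6.94 + 4.7), so 12117.24 s.
Sum: 314.5 + 12117.24 = 12431.74 s → 3.45 hours.

3.45 hours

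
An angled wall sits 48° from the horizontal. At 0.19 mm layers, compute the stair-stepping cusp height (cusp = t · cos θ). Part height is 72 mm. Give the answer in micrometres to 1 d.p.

h_c = t·cos θ = 0.19 × 0.6691 = 0.127129 mm (127.1 μm).

127.1 μm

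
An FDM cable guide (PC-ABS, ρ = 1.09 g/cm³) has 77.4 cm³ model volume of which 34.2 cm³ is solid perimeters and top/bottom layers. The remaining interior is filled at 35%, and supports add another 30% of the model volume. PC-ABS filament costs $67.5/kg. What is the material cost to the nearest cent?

Interior volume = 77.4 − 34.2, so 43.2 cm³.
Infill volume = 0.35 × 43.2, so 15.12 cm³.
Support: 0.30 × 77.4 → 23.22 cm³.
Total extruded: 34.2 + 15.12 + 23.22 → 72.54 cm³.
Mass: 72.54 × 1.09 → 79.0686 g.
At $67.5/kg: 79.0686/1000 × 67.5 = $5.34.

$5.34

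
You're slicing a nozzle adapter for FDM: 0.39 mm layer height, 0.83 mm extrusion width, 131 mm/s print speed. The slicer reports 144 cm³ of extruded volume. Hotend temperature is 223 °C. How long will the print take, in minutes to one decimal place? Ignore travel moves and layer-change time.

56.6 minutes

Extrusion cross-section: 0.39 × 0.83 → 0.3237 mm².
Path length: 144000 mm³ / 0.3237 mm² → 444856.3 mm.
Print-move time = 444856.3 / 131, so 3395.8 s.
That's 3395.8 s → 56.6 minutes.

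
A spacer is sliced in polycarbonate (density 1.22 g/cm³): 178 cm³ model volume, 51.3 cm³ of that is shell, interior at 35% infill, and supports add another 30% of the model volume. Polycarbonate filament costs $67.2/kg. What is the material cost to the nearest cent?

$12.22

Volume inside the shell = 178 − 51.3, so 126.7 cm³.
Infill deposited = 0.35 × 126.7, so 44.345 cm³.
Support: 0.30 × 178 → 53.4 cm³.
Total extruded = 51.3 + 44.345 + 53.4, so 149.045 cm³.
Mass = 149.045 × 1.22, so 181.8349 g.
Cost = 181.8349 g / 1000 × $67.2/kg = $12.22.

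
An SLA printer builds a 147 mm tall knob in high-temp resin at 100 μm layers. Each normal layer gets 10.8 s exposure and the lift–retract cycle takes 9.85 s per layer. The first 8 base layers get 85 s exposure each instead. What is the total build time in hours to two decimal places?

8.60 hours

Layers = ⌈147/0.1⌉ = 1470.
Burn-in layers: 8 × (85 + 9.85) → 758.8 s.
Normal layers: 1462 × (10.8 + 9.85) → 30190.3 s.
Total = 758.8 + 30190.3 = 30949.1 s = 8.60 hours.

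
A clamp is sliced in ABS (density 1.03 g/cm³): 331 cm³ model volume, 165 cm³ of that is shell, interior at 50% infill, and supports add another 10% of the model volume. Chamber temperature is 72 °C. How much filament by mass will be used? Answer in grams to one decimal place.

289.5 g

Volume inside the shell: 331 − 165 → 166 cm³.
Infill volume = 0.50 × 166 = 83 cm³.
Support = 0.10 × 331, so 33.1 cm³.
Total printed volume = 165 + 83 + 33.1 = 281.1 cm³.
Mass = 281.1 × 1.03, so 289.533 g.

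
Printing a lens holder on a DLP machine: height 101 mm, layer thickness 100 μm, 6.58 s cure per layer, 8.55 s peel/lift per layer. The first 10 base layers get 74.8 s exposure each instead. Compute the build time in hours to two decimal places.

4.43 hours

Layers = ⌈101/0.1⌉ = 1010.
Bottom layers = 10 × (74.8 + 8.55), so 833.5 s.
Regular layers = 1000 × (6.58 + 8.55) = 15130 s.
Total = 833.5 + 15130 = 15963.5 s = 4.43 hours.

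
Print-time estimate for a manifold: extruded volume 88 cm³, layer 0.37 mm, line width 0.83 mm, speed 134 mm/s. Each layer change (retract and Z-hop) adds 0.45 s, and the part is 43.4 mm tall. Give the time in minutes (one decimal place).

36.5 minutes

Line area = 0.37 × 0.83 = 0.3071 mm².
Toolpath length = 88 cm³ / 0.3071 mm² = 88000 / 0.3071 = 286551.6 mm.
Extrusion time: 286551.6 / 134 → 2138.4 s.
Layer count = ceil(43.4 / 0.37) = 118.
Non-print overhead = 118 × 0.45, so 53.1 s.
Total = 2138.4 + 53.1 = 2191.5 s = 36.5 minutes.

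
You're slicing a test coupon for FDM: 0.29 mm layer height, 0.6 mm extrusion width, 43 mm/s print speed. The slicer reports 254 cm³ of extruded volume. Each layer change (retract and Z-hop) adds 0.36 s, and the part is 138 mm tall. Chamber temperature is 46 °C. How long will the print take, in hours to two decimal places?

Extrusion cross-section = 0.29 × 0.6 = 0.174 mm².
Toolpath length = 254 cm³ / 0.174 mm² = 254000 / 0.174 = 1459770.1 mm.
Print-move time: 1459770.1 / 43 → 33948.1 s.
Layers = ⌈138/0.29⌉ = 476.
Z-hop total: 476 × 0.36 → 171.36 s.
Total = 33948.1 + 171.36 = 34119.46 s = 9.48 hours.

9.48 hours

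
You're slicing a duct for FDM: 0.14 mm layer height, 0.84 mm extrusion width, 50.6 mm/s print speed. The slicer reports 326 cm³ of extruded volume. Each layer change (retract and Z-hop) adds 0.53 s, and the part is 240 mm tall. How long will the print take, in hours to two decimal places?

15.47 hours

Extrusion cross-section = 0.14 × 0.84, so 0.1176 mm².
Total extruded path = 326000/0.1176 = 2772108.8 mm.
Time extruding = 2772108.8 / 50.6 = 54784.8 s.
Layers = ⌈240/0.14⌉ = 1715.
Non-print overhead: 1715 × 0.53 → 908.95 s.
Altogether 54784.8 + 908.95 = 55693.75 s, i.e. 15.47 hours.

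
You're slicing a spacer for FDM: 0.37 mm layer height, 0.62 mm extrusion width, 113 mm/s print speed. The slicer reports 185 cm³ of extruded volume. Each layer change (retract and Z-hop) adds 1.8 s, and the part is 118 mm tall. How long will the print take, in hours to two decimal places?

2.14 hours

Bead cross-section: 0.37 × 0.62 → 0.2294 mm².
Toolpath length = 185 cm³ / 0.2294 mm² = 185000 / 0.2294 = 806451.6 mm.
Extrusion time = 806451.6 / 113 = 7136.7 s.
Number of layers: 118 / 0.37 → 319 (rounded up).
Non-print overhead = 319 × 1.8 = 574.2 s.
Total = 7136.7 + 574.2 = 7710.9 s = 2.14 hours.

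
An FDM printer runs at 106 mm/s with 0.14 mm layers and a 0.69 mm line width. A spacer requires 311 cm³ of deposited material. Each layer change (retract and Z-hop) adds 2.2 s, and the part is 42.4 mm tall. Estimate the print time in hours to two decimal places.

Line area = 0.14 × 0.69, so 0.0966 mm².
Path length: 311000 mm³ / 0.0966 mm² → 3219461.7 mm.
Extrusion time: 3219461.7 / 106 → 30372.3 s.
Layers = ⌈42.4/0.14⌉ = 303.
Non-print overhead: 303 × 2.2 → 666.6 s.
Total = 30372.3 + 666.6 = 31038.9 s = 8.62 hours.

8.62 hours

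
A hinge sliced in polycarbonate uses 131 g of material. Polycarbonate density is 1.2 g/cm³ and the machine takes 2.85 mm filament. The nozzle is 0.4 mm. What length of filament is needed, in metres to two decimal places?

Volume = 131 g / 1.2 g·cm⁻³ = 109.1667 cm³ = 109166.7 mm³.
Filament cross-section = π × (2.85/2)² = 6.3794 mm².
L = V/A = 109166.7/6.3794 = 17112.38 mm → 17.11 m.

17.11 m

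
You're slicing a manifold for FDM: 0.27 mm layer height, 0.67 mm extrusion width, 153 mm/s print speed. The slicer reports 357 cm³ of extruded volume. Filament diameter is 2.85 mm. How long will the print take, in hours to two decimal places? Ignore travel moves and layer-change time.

3.58 hours

Extrusion cross-section = 0.27 × 0.67, so 0.1809 mm².
Path length: 357000 mm³ / 0.1809 mm² → 1973466 mm.
Print-move time: 1973466 / 153 → 12898.5 s.
That's 12898.5 s → 3.58 hours.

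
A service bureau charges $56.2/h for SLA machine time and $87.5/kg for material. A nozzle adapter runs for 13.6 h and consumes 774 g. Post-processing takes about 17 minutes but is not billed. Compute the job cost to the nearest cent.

$832.05

Machine cost: 56.2 × 13.6 → $764.32.
Feedstock cost = 87.5 × 774/1000, so $67.725.
Total = 764.32 + 67.725 = 832.045 ≈ $832.05.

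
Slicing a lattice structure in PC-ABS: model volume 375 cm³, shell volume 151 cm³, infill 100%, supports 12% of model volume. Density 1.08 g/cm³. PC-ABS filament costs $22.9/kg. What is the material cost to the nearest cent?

Volume inside the shell: 375 − 151 → 224 cm³.
Deposited infill = 1.00 × 224, so 224 cm³.
Support = 0.12 × 375, so 45 cm³.
Deposited volume = 151 + 224 + 45, so 420 cm³.
Mass: 420 × 1.08 → 453.6 g.
Cost = 453.6 g / 1000 × $22.9/kg = $10.39.

$10.39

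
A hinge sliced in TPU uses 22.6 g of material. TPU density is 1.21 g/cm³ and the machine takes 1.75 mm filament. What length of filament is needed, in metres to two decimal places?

7.77 m

Volume = 22.6 g / 1.21 g·cm⁻³ = 18.6777 cm³ = 18677.7 mm³.
Filament cross-section = π × (1.75/2)² = 2.4053 mm².
L = V/A = 18677.7/2.4053 = 7765.23 mm → 7.77 m.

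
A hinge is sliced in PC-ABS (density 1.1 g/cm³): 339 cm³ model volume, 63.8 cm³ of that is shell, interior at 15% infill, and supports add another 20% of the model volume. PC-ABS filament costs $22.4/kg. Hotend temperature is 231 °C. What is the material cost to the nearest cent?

$4.26

Interior volume = 339 − 63.8, so 275.2 cm³.
Infill volume = 0.15 × 275.2 = 41.28 cm³.
Support: 0.20 × 339 → 67.8 cm³.
Total extruded = 63.8 + 41.28 + 67.8, so 172.88 cm³.
Mass = 172.88 × 1.1, so 190.168 g.
Cost = 190.168 g / 1000 × $22.4/kg = $4.26.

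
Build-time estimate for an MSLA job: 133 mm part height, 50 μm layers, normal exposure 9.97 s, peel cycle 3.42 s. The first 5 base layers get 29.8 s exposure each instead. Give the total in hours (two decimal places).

Layers = ⌈133/0.05⌉ = 2660.
Base layers: 5 × (29.8 + 3.42) → 166.1 s.
Regular layers = 2655 × (9.97 + 3.42) = 35550.45 s.
Sum: 166.1 + 35550.45 = 35716.55 s → 9.92 hours.

9.92 hours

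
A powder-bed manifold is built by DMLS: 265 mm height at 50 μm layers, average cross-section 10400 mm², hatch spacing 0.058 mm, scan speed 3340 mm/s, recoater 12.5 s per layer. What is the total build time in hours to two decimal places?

97.44 hours

Number of layers: 265 / 0.05 → 5300 (rounded up).
Scan path per layer: 10400 / 0.058 → 179310.3 mm.
Per-layer scan time: 179310.3 / 3340 → 53.6857 s.
Time per layer: 53.6857 + 12.5 → 66.1857 s.
5300 layers × 66.1857 s/layer = 350784.21 s, i.e. 97.44 hours.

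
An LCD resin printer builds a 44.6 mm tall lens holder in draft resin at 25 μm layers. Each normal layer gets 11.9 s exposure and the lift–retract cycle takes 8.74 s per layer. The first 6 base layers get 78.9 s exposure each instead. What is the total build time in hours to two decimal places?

Layer count = ceil(44.6 / 0.025) = 1784.
Bottom layers = 6 × (78.9 + 8.74) = 525.84 s.
Normal layers: 1778 × (11.9 + 8.74) → 36697.92 s.
Sum: 525.84 + 36697.92 = 37223.76 s → 10.34 hours.

10.34 hours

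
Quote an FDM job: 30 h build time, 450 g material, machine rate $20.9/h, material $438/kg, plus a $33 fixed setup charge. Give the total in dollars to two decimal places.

Machine cost: 20.9 × 30 → $627.00.
Material cost = 438 × 450/1000 = $197.10.
Total = 627.00 + 197.10 + 33 = $857.10.

$857.10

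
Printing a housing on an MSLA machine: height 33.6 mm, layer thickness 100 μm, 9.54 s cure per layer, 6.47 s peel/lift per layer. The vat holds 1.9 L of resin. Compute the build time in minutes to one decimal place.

89.7 minutes

Layers = ⌈33.6/0.1⌉ = 336.
Each layer takes = 9.54 + 6.47, so 16.01 s.
Build time: 336 × 16.01 s = 5379.36 s, i.e. 89.7 minutes.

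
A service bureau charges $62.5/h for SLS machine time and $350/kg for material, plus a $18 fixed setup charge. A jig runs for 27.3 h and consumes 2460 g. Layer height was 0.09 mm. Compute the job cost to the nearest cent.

$2585.25

Machine cost = 62.5 × 27.3 = $1706.25.
Feedstock cost: 350 × 2460/1000 → $861.00.
Total = 1706.25 + 861.00 + 18 = $2585.25.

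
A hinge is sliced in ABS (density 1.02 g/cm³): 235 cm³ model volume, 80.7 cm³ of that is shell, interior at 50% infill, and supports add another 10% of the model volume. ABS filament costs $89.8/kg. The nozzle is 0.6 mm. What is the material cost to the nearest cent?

$16.61

Infill region = 235 − 80.7 = 154.3 cm³.
Deposited infill: 0.50 × 154.3 → 77.15 cm³.
Support = 0.10 × 235 = 23.5 cm³.
Deposited volume: 80.7 + 77.15 + 23.5 → 181.35 cm³.
Mass = 181.35 × 1.02, so 184.977 g.
Cost = 184.977 g / 1000 × $89.8/kg = $16.61.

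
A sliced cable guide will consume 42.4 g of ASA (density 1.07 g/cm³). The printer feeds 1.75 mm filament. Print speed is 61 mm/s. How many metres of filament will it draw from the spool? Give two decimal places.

Volume = 42.4 g / 1.07 g·cm⁻³ = 39.6262 cm³ = 39626.2 mm³.
A = π r² = π × 0.875² = 2.4053 mm².
L = V/A = 39626.2/2.4053 = 16474.54 mm → 16.47 m.

16.47 m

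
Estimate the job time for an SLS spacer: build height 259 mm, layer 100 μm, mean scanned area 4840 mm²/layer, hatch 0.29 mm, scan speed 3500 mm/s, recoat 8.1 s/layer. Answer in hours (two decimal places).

9.26 hours

Layers = ⌈259/0.1⌉ = 2590.
Hatch length per layer = 4840 / 0.29, so 16689.7 mm.
Scan time per layer = 16689.7 / 3500 = 4.7685 s.
Layer cycle: 4.7685 + 8.1 → 12.8685 s.
2590 layers × 12.8685 s/layer = 33329.415 s, i.e. 9.26 hours.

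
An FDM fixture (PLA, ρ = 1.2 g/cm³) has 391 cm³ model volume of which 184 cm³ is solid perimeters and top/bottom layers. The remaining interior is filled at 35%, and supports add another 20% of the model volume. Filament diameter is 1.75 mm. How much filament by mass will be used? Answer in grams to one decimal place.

401.6 g

Interior volume: 391 − 184 → 207 cm³.
Infill deposited = 0.35 × 207 = 72.45 cm³.
Support = 0.20 × 391, so 78.2 cm³.
Total extruded: 184 + 72.45 + 78.2 → 334.65 cm³.
Mass = 334.65 × 1.2 = 401.58 g.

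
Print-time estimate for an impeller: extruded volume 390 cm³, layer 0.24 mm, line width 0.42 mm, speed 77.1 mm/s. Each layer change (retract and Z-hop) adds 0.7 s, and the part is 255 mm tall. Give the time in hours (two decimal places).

14.15 hours

Extrusion cross-section = 0.24 × 0.42, so 0.1008 mm².
Path length: 390000 mm³ / 0.1008 mm² → 3869047.6 mm.
Print-move time: 3869047.6 / 77.1 → 50182.2 s.
Number of layers: 255 / 0.24 → 1063 (rounded up).
Z-hop total = 1063 × 0.7 = 744.1 s.
Altogether 50182.2 + 744.1 = 50926.3 s, i.e. 14.15 hours.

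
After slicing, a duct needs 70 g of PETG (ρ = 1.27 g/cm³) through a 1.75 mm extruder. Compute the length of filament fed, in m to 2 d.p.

22.92 m

Extruded volume: 70/1.27 = 55.1181 cm³ (55118.1 mm³).
Cross-section of 1.75 mm filament: π·(1.75/2)² = 2.4053 mm².
Length = 55118.1 / 2.4053 = 22915.27 mm = 22.92 m.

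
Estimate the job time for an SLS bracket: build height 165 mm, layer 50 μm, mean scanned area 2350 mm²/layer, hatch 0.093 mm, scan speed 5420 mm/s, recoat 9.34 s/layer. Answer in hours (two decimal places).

12.84 hours

Layer count = ceil(165 / 0.05) = 3300.
Hatch length per layer: 2350 / 0.093 → 25268.8 mm.
Laser time per layer = 25268.8 / 5420 = 4.6621 s.
Layer cycle = 4.6621 + 9.34, so 14.0021 s.
Total: 3300 × 14.0021 s = 46206.93 s → 12.84 hours.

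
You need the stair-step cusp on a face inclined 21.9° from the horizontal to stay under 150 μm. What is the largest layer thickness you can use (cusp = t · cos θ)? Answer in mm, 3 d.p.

0.162 mm

Layer height = cusp / cos(21.9°) = 0.15 / 0.9278 = 0.162 mm.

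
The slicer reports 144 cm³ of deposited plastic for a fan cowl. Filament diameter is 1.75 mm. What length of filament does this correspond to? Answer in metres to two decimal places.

59.87 m

A = π r² = π × 0.875² = 2.4053 mm².
L = 144000 mm³ / 2.4053 mm² = 59867.79 mm, i.e. 59.87 m.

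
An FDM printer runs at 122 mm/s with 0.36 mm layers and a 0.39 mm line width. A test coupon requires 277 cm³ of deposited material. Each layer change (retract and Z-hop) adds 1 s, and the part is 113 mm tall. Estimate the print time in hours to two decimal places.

4.58 hours

Line area: 0.36 × 0.39 → 0.1404 mm².
Total extruded path = 277000/0.1404 = 1972934.5 mm.
Print-move time: 1972934.5 / 122 → 16171.6 s.
Layers = ⌈113/0.36⌉ = 314.
Z-hop total = 314 × 1 = 314 s.
Altogether 16171.6 + 314 = 16485.6 s, i.e. 4.58 hours.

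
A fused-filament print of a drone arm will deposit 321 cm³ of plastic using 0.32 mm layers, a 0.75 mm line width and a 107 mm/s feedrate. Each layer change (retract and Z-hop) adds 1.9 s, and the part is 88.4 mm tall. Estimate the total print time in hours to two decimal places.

3.62 hours

Line area = 0.32 × 0.75, so 0.24 mm².
Toolpath length = 321 cm³ / 0.24 mm² = 321000 / 0.24 = 1337500 mm.
Time extruding: 1337500 / 107 → 12500 s.
Layer count = ceil(88.4 / 0.32) = 277.
Non-print overhead = 277 × 1.9, so 526.3 s.
Altogether 12500 + 526.3 = 13026.3 s, i.e. 3.62 hours.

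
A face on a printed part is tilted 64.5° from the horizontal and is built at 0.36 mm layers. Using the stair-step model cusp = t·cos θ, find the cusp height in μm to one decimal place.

155.0 μm

cos(64.5°) = 0.4305, so cusp = 0.36 × 0.4305 = 0.15498 mm → 155.0 μm.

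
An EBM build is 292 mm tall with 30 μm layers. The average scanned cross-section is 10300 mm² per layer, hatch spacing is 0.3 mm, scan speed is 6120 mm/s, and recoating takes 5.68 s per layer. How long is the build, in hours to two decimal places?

30.53 hours

Layers = ⌈292/0.03⌉ = 9734.
Per-layer scan distance = 10300 / 0.3 = 34333.3 mm.
Per-layer scan time = 34333.3 / 6120 = 5.61 s.
Per-layer time: 5.61 + 5.68 → 11.29 s.
Build time = 9734 × 11.29 = 109896.86 s = 30.53 hours.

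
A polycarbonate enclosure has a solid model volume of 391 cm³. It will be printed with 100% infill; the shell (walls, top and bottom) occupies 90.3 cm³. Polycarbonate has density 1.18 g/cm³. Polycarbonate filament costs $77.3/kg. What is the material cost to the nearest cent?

$35.66

Interior volume = 391 − 90.3, so 300.7 cm³.
Infill volume: 1.00 × 300.7 → 300.7 cm³.
Total extruded = 90.3 + 300.7, so 391 cm³.
Mass: 391 × 1.18 → 461.38 g.
At $77.3/kg: 461.38/1000 × 77.3 = $35.66.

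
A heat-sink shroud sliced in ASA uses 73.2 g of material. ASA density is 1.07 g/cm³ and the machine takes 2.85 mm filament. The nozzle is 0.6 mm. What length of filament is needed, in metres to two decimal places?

10.72 m

Volume = 73.2 g / 1.07 g·cm⁻³ = 68.4112 cm³ = 68411.2 mm³.
Cross-section of 2.85 mm filament: π·(2.85/2)² = 6.3794 mm².
Length = 68411.2 / 6.3794 = 10723.77 mm = 10.72 m.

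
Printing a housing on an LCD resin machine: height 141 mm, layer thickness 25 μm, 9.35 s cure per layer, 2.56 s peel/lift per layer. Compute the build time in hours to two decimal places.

Layer count = ceil(141 / 0.025) = 5640.
Each layer takes = 9.35 + 2.56 = 11.91 s.
Build time: 5640 × 11.91 s = 67172.4 s, i.e. 18.66 hours.

18.66 hours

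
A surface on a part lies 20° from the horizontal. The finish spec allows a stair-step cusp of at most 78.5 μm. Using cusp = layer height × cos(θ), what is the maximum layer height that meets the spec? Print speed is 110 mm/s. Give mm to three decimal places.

0.084 mm

t = h_c / cos θ = 0.0785 / 0.9397 = 0.084 mm.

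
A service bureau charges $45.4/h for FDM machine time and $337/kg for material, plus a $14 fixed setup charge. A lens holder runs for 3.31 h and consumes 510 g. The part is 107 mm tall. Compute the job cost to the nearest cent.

$336.14

Machine-time cost: 45.4 × 3.31 → $150.274.
Feedstock cost = 337 × 510/1000 = $171.87.
Adding setup: 150.274 + 171.87 + 14 → 336.144 ≈ $336.14.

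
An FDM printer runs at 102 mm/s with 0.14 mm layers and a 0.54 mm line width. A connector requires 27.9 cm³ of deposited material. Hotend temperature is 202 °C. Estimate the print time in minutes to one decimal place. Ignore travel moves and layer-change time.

60.3 minutes

Extrusion cross-section = 0.14 × 0.54 = 0.0756 mm².
Total extruded path = 27900/0.0756 = 369047.6 mm.
Extrusion time = 369047.6 / 102 = 3618.1 s.
In the requested units: 3618.1 s = 60.3 minutes.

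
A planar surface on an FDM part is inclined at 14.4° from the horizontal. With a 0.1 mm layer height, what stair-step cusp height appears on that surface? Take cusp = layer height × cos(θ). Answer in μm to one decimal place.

h_c = t·cos θ = 0.1 × 0.9686 = 0.09686 mm (96.9 μm).

96.9 μm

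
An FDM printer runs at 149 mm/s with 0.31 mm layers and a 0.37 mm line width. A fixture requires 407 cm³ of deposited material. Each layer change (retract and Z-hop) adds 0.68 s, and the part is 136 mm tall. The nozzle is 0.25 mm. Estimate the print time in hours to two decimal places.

6.70 hours

Extrusion cross-section: 0.31 × 0.37 → 0.1147 mm².
Path length: 407000 mm³ / 0.1147 mm² → 3548387.1 mm.
Time extruding: 3548387.1 / 149 → 23814.7 s.
Layer count = ceil(136 / 0.31) = 439.
Non-print overhead = 439 × 0.68, so 298.52 s.
Altogether 23814.7 + 298.52 = 24113.22 s, i.e. 6.70 hours.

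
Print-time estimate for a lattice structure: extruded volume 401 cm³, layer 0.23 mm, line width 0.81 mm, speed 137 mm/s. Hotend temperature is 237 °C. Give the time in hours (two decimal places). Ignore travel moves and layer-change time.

Bead cross-section = 0.23 × 0.81, so 0.1863 mm².
Total extruded path = 401000/0.1863 = 2152442.3 mm.
Extrusion time: 2152442.3 / 137 → 15711.3 s.
15711.3 s = 4.36 hours.

4.36 hours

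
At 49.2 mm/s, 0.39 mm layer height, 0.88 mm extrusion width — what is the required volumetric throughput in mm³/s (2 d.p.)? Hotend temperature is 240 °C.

16.89

A = 0.39 × 0.88 = 0.3432 mm².
Volumetric flow = 49.2 × 0.3432 = 16.89 mm³/s.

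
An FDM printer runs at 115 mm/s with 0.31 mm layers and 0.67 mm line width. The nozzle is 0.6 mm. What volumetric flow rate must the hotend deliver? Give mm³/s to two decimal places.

23.89

Bead cross-section = 0.31 × 0.67, so 0.2077 mm².
Volumetric flow = 115 × 0.2077 = 23.89 mm³/s.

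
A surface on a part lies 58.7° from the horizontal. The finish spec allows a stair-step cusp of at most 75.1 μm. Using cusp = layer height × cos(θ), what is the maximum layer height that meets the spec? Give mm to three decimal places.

Layer height = cusp / cos(58.7°) = 0.0751 / 0.5195 = 0.145 mm.

0.145 mm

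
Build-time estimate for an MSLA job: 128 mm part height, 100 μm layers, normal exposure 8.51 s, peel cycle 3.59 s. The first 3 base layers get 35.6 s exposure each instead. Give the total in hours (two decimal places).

4.32 hours

Layers = ⌈128/0.1⌉ = 1280.
Bottom layers: 3 × (35.6 + 3.59) → 117.57 s.
Regular layers = 1277 × (8.51 + 3.59) = 15451.7 s.
Sum: 117.57 + 15451.7 = 15569.27 s → 4.32 hours.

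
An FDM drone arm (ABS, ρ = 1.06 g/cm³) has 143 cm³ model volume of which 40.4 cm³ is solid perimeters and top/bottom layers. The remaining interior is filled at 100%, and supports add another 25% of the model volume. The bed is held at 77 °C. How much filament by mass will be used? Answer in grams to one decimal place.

189.5 g

Infill region: 143 − 40.4 → 102.6 cm³.
Deposited infill = 1.00 × 102.6, so 102.6 cm³.
Support = 0.25 × 143, so 35.75 cm³.
Deposited volume: 40.4 + 102.6 + 35.75 → 178.75 cm³.
Mass = 178.75 × 1.06 = 189.475 g.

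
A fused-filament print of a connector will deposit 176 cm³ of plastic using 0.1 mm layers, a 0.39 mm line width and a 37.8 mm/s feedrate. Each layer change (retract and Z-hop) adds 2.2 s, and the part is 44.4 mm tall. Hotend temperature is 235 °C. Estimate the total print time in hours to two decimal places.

33.43 hours

Extrusion cross-section: 0.1 × 0.39 → 0.039 mm².
Toolpath length = 176 cm³ / 0.039 mm² = 176000 / 0.039 = 4512820.5 mm.
Extrusion time = 4512820.5 / 37.8, so 119386.8 s.
Layer count = ceil(44.4 / 0.1) = 444.
Z-hop total = 444 × 2.2, so 976.8 s.
Total = 119386.8 + 976.8 = 120363.6 s = 33.43 hours.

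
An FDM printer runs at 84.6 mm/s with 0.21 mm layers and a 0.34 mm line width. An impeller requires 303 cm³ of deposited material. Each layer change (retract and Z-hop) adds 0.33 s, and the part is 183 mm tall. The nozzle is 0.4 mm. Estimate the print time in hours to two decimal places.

14.01 hours

Bead cross-section = 0.21 × 0.34, so 0.0714 mm².
Total extruded path = 303000/0.0714 = 4243697.5 mm.
Print-move time = 4243697.5 / 84.6, so 50161.9 s.
Layer count = ceil(183 / 0.21) = 872.
Z-hop total = 872 × 0.33 = 287.76 s.
Total = 50161.9 + 287.76 = 50449.66 s = 14.01 hours.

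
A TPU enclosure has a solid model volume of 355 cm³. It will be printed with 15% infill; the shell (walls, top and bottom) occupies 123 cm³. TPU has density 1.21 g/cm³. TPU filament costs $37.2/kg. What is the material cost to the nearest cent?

Volume inside the shell: 355 − 123 → 232 cm³.
Deposited infill = 0.15 × 232 = 34.8 cm³.
Deposited volume = 123 + 34.8 = 157.8 cm³.
Mass = 157.8 × 1.21, so 190.938 g.
Cost = 190.938 g / 1000 × $37.2/kg = $7.10.

$7.10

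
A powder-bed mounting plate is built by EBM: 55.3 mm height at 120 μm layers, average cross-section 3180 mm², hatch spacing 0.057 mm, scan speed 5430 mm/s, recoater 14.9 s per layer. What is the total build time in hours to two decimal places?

3.22 hours

Number of layers: 55.3 / 0.12 → 461 (rounded up).
Per-layer scan distance: 3180 / 0.057 → 55789.5 mm.
Per-layer scan time = 55789.5 / 5430, so 10.2743 s.
Per-layer time = 10.2743 + 14.9 = 25.1743 s.
Build time = 461 × 25.1743 = 11605.3523 s = 3.22 hours.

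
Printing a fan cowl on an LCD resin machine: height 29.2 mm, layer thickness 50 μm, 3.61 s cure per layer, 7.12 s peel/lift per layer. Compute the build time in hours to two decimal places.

1.74 hours

Layers = ⌈29.2/0.05⌉ = 584.
Each layer takes = 3.61 + 7.12 = 10.73 s.
Build time: 584 × 10.73 s = 6266.32 s, i.e. 1.74 hours.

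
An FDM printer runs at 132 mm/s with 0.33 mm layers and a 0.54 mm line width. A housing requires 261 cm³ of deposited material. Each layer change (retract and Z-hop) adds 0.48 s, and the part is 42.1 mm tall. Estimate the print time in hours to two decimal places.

Line area = 0.33 × 0.54 = 0.1782 mm².
Path length: 261000 mm³ / 0.1782 mm² → 1464646.5 mm.
Print-move time: 1464646.5 / 132 → 11095.8 s.
Layers = ⌈42.1/0.33⌉ = 128.
Non-print overhead: 128 × 0.48 → 61.44 s.
Altogether 11095.8 + 61.44 = 11157.24 s, i.e. 3.10 hours.

3.10 hours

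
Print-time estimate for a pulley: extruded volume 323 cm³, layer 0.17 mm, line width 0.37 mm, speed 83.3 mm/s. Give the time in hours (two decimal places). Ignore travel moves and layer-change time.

Bead cross-section: 0.17 × 0.37 → 0.0629 mm².
Total extruded path = 323000/0.0629 = 5135135.1 mm.
Print-move time = 5135135.1 / 83.3, so 61646.3 s.
In the requested units: 61646.3 s = 17.12 hours.

17.12 hours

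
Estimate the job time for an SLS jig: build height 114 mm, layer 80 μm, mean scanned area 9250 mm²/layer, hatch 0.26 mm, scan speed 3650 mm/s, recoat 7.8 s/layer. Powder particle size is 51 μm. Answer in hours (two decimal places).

6.95 hours

Number of layers: 114 / 0.08 → 1425 (rounded up).
Scan path per layer = 9250 / 0.26 = 35576.9 mm.
Per-layer scan time = 35576.9 / 3650 = 9.7471 s.
Per-layer time = 9.7471 + 7.8 = 17.5471 s.
Total: 1425 × 17.5471 s = 25004.6175 s → 6.95 hours.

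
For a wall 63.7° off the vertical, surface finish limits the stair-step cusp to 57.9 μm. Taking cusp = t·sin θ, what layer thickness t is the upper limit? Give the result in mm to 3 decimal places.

0.065 mm

sin(63.7°) = 0.8965; t_max = 0.0579/0.8965 = 0.065 mm.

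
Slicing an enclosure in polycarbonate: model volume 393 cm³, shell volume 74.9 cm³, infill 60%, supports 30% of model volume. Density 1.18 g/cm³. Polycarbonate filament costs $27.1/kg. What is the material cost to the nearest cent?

Infill region = 393 − 74.9, so 318.1 cm³.
Infill volume: 0.60 × 318.1 → 190.86 cm³.
Support: 0.30 × 393 → 117.9 cm³.
Total extruded = 74.9 + 190.86 + 117.9, so 383.66 cm³.
Mass = 383.66 × 1.18, so 452.7188 g.
Cost = 452.7188 g / 1000 × $27.1/kg = $12.27.

$12.27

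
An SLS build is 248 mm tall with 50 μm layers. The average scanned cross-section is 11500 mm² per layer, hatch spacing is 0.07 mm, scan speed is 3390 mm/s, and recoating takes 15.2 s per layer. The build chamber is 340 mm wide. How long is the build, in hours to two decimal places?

87.71 hours

Number of layers: 248 / 0.05 → 4960 (rounded up).
Per-layer scan distance = 11500 / 0.07 = 164285.7 mm.
Laser time per layer: 164285.7 / 3390 → 48.4619 s.
Per-layer time = 48.4619 + 15.2, so 63.6619 s.
4960 layers × 63.6619 s/layer = 315763.024 s, i.e. 87.71 hours.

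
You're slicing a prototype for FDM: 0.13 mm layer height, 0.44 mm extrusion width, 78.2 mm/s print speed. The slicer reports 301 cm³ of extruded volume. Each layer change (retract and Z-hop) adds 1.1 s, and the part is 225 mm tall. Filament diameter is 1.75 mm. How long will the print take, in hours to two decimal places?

19.22 hours

Extrusion cross-section: 0.13 × 0.44 → 0.0572 mm².
Path length: 301000 mm³ / 0.0572 mm² → 5262237.8 mm.
Extrusion time: 5262237.8 / 78.2 → 67292 s.
Layers = ⌈225/0.13⌉ = 1731.
Layer-change overhead: 1731 × 1.1 → 1904.1 s.
Total = 67292 + 1904.1 = 69196.1 s = 19.22 hours.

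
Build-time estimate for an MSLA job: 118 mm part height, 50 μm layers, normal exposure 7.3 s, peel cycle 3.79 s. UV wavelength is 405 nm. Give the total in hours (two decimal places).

7.27 hours

Number of layers: 118 / 0.05 → 2360 (rounded up).
Per-layer time: 7.3 + 3.79 → 11.09 s.
Build time: 2360 × 11.09 s = 26172.4 s, i.e. 7.27 hours.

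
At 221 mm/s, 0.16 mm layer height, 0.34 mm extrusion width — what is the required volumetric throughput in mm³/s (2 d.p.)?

12.02

A = 0.16 × 0.34 = 0.0544 mm².
Q = v·A = 221 × 0.0544 = 12.02 mm³/s.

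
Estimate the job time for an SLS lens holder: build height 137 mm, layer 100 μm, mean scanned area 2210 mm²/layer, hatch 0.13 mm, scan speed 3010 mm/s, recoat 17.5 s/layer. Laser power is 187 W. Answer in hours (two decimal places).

8.81 hours

Layer count = ceil(137 / 0.1) = 1370.
Scan path per layer: 2210 / 0.13 → 17000 mm.
Per-layer scan time: 17000 / 3010 → 5.6478 s.
Time per layer: 5.6478 + 17.5 → 23.1478 s.
Build time = 1370 × 23.1478 = 31712.486 s = 8.81 hours.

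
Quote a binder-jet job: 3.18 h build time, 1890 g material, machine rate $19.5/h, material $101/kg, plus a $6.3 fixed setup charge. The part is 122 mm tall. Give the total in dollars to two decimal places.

Machine cost = 19.5 × 3.18 = $62.01.
Material cost: 101 × 1890/1000 → $190.89.
Total = 62.01 + 190.89 + 6.3 = $259.20.

$259.20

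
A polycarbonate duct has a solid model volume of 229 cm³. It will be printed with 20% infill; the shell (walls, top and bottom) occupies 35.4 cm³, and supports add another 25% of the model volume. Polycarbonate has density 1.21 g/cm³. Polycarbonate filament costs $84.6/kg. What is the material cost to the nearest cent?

Infill region = 229 − 35.4 = 193.6 cm³.
Infill volume = 0.20 × 193.6, so 38.72 cm³.
Support: 0.25 × 229 → 57.25 cm³.
Total extruded = 35.4 + 38.72 + 57.25 = 131.37 cm³.
Mass: 131.37 × 1.21 → 158.9577 g.
At $84.6/kg: 158.9577/1000 × 84.6 = $13.45.

$13.45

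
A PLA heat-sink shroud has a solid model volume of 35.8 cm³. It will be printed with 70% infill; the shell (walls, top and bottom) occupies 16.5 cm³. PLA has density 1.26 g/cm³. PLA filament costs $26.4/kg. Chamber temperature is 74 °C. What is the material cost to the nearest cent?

Infill region: 35.8 − 16.5 → 19.3 cm³.
Infill deposited = 0.70 × 19.3, so 13.51 cm³.
Total extruded: 16.5 + 13.51 → 30.01 cm³.
Mass = 30.01 × 1.26, so 37.8126 g.
Cost = 37.8126 g / 1000 × $26.4/kg = $1.00.

$1.00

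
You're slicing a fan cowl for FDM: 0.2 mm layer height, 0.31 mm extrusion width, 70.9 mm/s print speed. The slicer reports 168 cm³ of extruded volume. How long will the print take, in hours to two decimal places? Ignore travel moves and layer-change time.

Bead cross-section = 0.2 × 0.31 = 0.062 mm².
Path length: 168000 mm³ / 0.062 mm² → 2709677.4 mm.
Print-move time = 2709677.4 / 70.9, so 38218.3 s.
In the requested units: 38218.3 s = 10.62 hours.

10.62 hours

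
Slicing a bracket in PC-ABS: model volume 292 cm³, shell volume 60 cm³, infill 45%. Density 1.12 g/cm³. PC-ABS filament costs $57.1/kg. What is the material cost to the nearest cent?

$10.51

Infill region = 292 − 60 = 232 cm³.
Deposited infill = 0.45 × 232, so 104.4 cm³.
Total extruded = 60 + 104.4 = 164.4 cm³.
Mass = 164.4 × 1.12 = 184.128 g.
Cost = 184.128 g / 1000 × $57.1/kg = $10.51.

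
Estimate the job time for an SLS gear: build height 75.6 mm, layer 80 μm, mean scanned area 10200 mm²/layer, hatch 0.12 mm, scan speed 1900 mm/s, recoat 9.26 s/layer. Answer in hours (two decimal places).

14.17 hours

Layer count = ceil(75.6 / 0.08) = 945.
Per-layer scan distance: 10200 / 0.12 → 85000 mm.
Per-layer scan time: 85000 / 1900 → 44.7368 s.
Layer cycle = 44.7368 + 9.26, so 53.9968 s.
Build time = 945 × 53.9968 = 51026.976 s = 14.17 hours.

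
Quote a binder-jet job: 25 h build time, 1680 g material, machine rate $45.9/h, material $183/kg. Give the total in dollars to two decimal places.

Machine cost: 45.9 × 25 → $1147.50.
Feedstock cost: 183 × 1680/1000 → $307.44.
Job cost: 1147.50 + 307.44 = $1454.94.

$1454.94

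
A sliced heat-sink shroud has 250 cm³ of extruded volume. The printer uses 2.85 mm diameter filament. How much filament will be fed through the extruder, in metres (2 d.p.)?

39.19 m

Cross-section of 2.85 mm filament: π·(2.85/2)² = 6.3794 mm².
Length = 250 cm³ / 6.3794 mm² = 250000 / 6.3794 = 39188.64 mm = 39.19 m.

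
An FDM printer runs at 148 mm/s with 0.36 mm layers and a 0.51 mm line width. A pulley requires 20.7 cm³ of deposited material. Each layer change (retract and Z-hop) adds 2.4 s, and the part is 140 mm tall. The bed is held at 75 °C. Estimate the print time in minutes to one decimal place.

Bead cross-section: 0.36 × 0.51 → 0.1836 mm².
Total extruded path = 20700/0.1836 = 112745.1 mm.
Print-move time = 112745.1 / 148 = 761.8 s.
Number of layers: 140 / 0.36 → 389 (rounded up).
Non-print overhead: 389 × 2.4 → 933.6 s.
Altogether 761.8 + 933.6 = 1695.4 s, i.e. 28.3 minutes.

28.3 minutes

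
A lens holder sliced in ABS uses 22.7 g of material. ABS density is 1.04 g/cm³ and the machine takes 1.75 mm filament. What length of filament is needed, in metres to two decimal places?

9.07 m

Volume = 22.7 g / 1.04 g·cm⁻³ = 21.8269 cm³ = 21826.9 mm³.
Cross-section of 1.75 mm filament: π·(1.75/2)² = 2.4053 mm².
Length = 21826.9 / 2.4053 = 9074.5 mm = 9.07 m.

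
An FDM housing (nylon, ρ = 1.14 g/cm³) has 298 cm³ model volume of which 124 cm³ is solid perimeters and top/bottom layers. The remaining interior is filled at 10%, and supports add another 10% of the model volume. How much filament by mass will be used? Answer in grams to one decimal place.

195.2 g

Interior volume: 298 − 124 → 174 cm³.
Deposited infill = 0.10 × 174, so 17.4 cm³.
Support = 0.10 × 298, so 29.8 cm³.
Total extruded: 124 + 17.4 + 29.8 → 171.2 cm³.
Mass: 171.2 × 1.14 → 195.168 g.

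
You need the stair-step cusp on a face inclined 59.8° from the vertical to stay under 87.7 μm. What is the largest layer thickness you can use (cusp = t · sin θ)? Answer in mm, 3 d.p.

0.101 mm

Layer height = cusp / sin(59.8°) = 0.0877 / 0.8643 = 0.101 mm.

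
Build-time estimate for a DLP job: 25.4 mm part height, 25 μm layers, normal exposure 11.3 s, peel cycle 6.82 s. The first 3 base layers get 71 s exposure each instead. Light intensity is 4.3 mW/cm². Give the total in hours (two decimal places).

5.16 hours

Number of layers: 25.4 / 0.025 → 1016 (rounded up).
Base layers = 3 × (71 + 6.82), so 233.46 s.
Remaining layers = 1013 × (11.3 + 6.82) = 18355.56 s.
Total = 233.46 + 18355.56 = 18589.02 s = 5.16 hours.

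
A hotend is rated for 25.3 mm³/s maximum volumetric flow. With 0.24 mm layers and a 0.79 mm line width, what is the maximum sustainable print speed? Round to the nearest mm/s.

A = 0.24 × 0.79 = 0.1896 mm².
Max speed = 25.3 / 0.1896 = 133.44 ≈ 133 mm/s.

133 mm/s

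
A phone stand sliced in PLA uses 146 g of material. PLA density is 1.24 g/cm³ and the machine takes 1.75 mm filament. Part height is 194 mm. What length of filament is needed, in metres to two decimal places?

Extruded volume: 146/1.24 = 117.7419 cm³ (117741.9 mm³).
Filament cross-section = π × (1.75/2)² = 2.4053 mm².
L = V/A = 117741.9/2.4053 = 48951.02 mm → 48.95 m.

48.95 m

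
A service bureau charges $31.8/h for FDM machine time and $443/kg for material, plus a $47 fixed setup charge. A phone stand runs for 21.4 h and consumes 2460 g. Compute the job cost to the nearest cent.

Machine cost = 31.8 × 21.4 = $680.52.
Material charge: 443 × 2460/1000 → $1089.78.
Adding setup: 680.52 + 1089.78 + 47 → $1817.30.

$1817.30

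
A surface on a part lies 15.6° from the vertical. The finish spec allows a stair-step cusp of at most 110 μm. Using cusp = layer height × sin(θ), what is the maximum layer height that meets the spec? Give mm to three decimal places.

sin(15.6°) = 0.2689; t_max = 0.11/0.2689 = 0.409 mm.

0.409 mm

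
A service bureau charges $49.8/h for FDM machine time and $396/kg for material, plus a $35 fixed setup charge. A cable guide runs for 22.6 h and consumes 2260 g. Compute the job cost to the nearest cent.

Time charge = 49.8 × 22.6 = $1125.48.
Material cost: 396 × 2260/1000 → $894.96.
Adding setup: 1125.48 + 894.96 + 35 → $2055.44.

$2055.44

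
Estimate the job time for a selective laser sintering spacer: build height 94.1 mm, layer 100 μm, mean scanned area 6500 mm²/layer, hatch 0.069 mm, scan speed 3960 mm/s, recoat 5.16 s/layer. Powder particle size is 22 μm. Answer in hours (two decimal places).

Layers = ⌈94.1/0.1⌉ = 941.
Hatch length per layer = 6500 / 0.069 = 94202.9 mm.
Laser time per layer: 94202.9 / 3960 → 23.7886 s.
Per-layer time: 23.7886 + 5.16 → 28.9486 s.
Build time = 941 × 28.9486 = 27240.6326 s = 7.57 hours.

7.57 hours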